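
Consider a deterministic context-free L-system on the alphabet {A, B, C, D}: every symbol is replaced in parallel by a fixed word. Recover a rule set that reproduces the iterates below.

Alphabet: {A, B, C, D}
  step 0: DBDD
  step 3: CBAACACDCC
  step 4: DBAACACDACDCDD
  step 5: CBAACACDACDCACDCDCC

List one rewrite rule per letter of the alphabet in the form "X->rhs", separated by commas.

  step 4 ⇒ step 5: DBAACACDACDCDD ⇒ C·BA·AC·AC·D·AC·D·C·AC·D·C·D·C·C
    A ↦ AC
    B ↦ BA
    C ↦ D
    D ↦ C

A->AC, B->BA, C->D, D->C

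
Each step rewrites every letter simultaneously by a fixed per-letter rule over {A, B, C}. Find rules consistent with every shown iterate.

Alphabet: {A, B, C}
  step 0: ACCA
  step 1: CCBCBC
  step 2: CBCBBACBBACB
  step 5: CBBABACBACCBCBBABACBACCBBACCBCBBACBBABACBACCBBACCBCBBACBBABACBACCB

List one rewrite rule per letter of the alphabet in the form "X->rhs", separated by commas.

A->C, B->BA, C->CB

  step 1 ⇒ step 2: CCBCBC ⇒ CB·CB·BA·CB·BA·CB
    B ↦ BA
    C ↦ CB
  step 0 ⇒ step 1: ACCA ⇒ C·CB·CB·C
    A ↦ C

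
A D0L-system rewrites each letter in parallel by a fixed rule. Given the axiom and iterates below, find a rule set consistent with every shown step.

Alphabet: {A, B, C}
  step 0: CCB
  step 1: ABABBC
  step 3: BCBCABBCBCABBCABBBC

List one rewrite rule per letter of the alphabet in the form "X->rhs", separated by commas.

  step 0 ⇒ step 1: CCB ⇒ AB·AB·BC
    B ↦ BC
    C ↦ AB
    A ↦ B  (constrained at step 1)

A->B, B->BC, C->AB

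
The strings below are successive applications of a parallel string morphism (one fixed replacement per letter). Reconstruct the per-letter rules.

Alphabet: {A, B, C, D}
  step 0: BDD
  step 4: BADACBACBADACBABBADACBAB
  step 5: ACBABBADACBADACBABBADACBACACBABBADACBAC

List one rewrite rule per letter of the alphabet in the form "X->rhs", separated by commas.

A->B, B->AC, C->AD, D->AB

  step 4 ⇒ step 5: BADACBACBADACBABBADACBAB ⇒ AC·B·AB·B·AD·AC·B·AD·AC·B·AB·B·AD·AC·B·AC·AC·B·AB·B·AD·AC·B·AC
    A ↦ B
    B ↦ AC
    C ↦ AD
    D ↦ AB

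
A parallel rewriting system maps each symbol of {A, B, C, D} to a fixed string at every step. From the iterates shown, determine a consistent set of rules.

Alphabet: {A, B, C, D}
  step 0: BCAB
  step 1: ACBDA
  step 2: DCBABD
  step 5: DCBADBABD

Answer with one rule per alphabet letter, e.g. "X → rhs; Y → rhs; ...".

  step 1 ⇒ step 2: ACBDA ⇒ D·CB·A·B·D
    A ↦ D
    B ↦ A
    C ↦ CB
    D ↦ B

A->D, B->A, C->CB, D->B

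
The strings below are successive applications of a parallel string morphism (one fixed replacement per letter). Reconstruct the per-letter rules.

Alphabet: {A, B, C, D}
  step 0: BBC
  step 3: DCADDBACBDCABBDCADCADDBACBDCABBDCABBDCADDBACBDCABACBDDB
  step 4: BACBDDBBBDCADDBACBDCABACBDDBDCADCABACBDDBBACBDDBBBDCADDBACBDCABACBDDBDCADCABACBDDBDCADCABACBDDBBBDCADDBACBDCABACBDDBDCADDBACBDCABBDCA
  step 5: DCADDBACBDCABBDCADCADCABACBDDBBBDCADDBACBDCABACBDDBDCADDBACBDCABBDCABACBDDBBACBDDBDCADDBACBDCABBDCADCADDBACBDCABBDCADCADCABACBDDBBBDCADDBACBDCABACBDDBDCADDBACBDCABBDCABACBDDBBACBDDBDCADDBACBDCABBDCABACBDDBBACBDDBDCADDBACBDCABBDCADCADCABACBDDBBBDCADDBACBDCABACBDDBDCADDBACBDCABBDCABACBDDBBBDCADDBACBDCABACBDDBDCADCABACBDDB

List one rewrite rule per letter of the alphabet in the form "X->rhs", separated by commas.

  step 4 ⇒ step 5: BACBDDBBBDCADDBACBDCABACBDDBDCADCABACBDDBBACBDDBBBDCADDBACBDCABACBDDBDCADCABACBDDBDCADCABACBDDBBBDCADDBACBDCABACBDDBDCADDBACBDCABBDCA ⇒ DCA·DDB·ACB·DCA·B·B·DCA·DCA·DCA·B·ACB·DDB·B·B·DCA·DDB·ACB·DCA·B·ACB·DDB·DCA·DDB·ACB·DCA·B·B·DCA·B·ACB·DDB·B·ACB·DDB·DCA·DDB·ACB·DCA·B·B·DCA·DCA·DDB·ACB·DCA·B·B·DCA·DCA·DCA·B·ACB·DDB·B·B·DCA·DDB·ACB·DCA·B·ACB·DDB·DCA·DDB·ACB·DCA·B·B·DCA·B·ACB·DDB·B·ACB·DDB·DCA·DDB·ACB·DCA·B·B·DCA·B·ACB·DDB·B·ACB·DDB·DCA·DDB·ACB·DCA·B·B·DCA·DCA·DCA·B·ACB·DDB·B·B·DCA·DDB·ACB·DCA·B·ACB·DDB·DCA·DDB·ACB·DCA·B·B·DCA·B·ACB·DDB·B·B·DCA·DDB·ACB·DCA·B·ACB·DDB·DCA·DCA·B·ACB·DDB
    A ↦ DDB
    B ↦ DCA
    C ↦ ACB
    D ↦ B

A->DDB, B->DCA, C->ACB, D->B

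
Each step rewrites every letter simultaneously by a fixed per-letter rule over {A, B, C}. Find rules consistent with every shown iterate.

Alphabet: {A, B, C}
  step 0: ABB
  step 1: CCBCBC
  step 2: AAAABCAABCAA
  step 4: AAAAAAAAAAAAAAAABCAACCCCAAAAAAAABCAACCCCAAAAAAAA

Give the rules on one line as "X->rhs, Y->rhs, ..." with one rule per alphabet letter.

A->CC, B->BC, C->AA

  step 1 ⇒ step 2: CCBCBC ⇒ AA·AA·BC·AA·BC·AA
    B ↦ BC
    C ↦ AA
  step 0 ⇒ step 1: ABB ⇒ CC·BC·BC
    A ↦ CC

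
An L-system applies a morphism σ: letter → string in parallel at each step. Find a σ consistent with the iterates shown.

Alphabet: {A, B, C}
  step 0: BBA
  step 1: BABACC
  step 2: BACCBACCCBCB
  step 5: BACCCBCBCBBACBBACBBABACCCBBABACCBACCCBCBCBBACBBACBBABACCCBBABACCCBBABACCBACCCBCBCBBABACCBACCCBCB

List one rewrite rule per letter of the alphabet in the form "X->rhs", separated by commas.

A->CC, B->BA, C->CB

  step 1 ⇒ step 2: BABACC ⇒ BA·CC·BA·CC·CB·CB
    A ↦ CC
    B ↦ BA
    C ↦ CB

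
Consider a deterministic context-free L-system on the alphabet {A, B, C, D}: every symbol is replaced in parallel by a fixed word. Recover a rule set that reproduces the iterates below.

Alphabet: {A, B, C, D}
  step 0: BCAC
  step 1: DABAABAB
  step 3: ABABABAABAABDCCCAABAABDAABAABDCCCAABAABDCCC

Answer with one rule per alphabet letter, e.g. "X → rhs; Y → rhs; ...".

A->AAB, B->D, C->AB, D->CCC

  step 0 ⇒ step 1: BCAC ⇒ D·AB·AAB·AB
    A ↦ AAB
    B ↦ D
    C ↦ AB
    D ↦ CCC  (constrained at step 1)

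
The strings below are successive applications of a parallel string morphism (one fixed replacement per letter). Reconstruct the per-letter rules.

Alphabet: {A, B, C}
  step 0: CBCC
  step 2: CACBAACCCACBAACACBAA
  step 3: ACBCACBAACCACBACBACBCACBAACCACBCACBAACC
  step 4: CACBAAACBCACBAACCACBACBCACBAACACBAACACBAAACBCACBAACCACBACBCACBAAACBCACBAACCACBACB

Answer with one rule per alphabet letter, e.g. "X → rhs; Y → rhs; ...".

  step 3 ⇒ step 4: ACBCACBAACCACBACBACBCACBAACCACBCACBAACC ⇒ C·ACB·AA·ACB·C·ACB·AA·C·C·ACB·ACB·C·ACB·AA·C·ACB·AA·C·ACB·AA·ACB·C·ACB·AA·C·C·ACB·ACB·C·ACB·AA·ACB·C·ACB·AA·C·C·ACB·ACB
    A ↦ C
    B ↦ AA
    C ↦ ACB

A->C, B->AA, C->ACB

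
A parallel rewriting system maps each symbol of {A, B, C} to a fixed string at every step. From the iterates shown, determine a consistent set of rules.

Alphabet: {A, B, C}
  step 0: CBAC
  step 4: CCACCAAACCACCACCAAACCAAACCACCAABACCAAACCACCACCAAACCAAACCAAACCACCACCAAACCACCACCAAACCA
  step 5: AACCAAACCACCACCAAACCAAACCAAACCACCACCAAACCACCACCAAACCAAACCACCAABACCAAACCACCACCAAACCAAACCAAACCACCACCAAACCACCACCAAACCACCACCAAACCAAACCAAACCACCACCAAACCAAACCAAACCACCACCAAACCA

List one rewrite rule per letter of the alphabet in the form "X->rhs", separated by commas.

  step 4 ⇒ step 5: CCACCAAACCACCACCAAACCAAACCACCAABACCAAACCACCACCAAACCAAACCAAACCACCACCAAACCACCACCAAACCA ⇒ A·A·CCA·A·A·CCA·CCA·CCA·A·A·CCA·A·A·CCA·A·A·CCA·CCA·CCA·A·A·CCA·CCA·CCA·A·A·CCA·A·A·CCA·CCA·ABA·CCA·A·A·CCA·CCA·CCA·A·A·CCA·A·A·CCA·A·A·CCA·CCA·CCA·A·A·CCA·CCA·CCA·A·A·CCA·CCA·CCA·A·A·CCA·A·A·CCA·A·A·CCA·CCA·CCA·A·A·CCA·A·A·CCA·A·A·CCA·CCA·CCA·A·A·CCA
    A ↦ CCA
    B ↦ ABA
    C ↦ A

A->CCA, B->ABA, C->A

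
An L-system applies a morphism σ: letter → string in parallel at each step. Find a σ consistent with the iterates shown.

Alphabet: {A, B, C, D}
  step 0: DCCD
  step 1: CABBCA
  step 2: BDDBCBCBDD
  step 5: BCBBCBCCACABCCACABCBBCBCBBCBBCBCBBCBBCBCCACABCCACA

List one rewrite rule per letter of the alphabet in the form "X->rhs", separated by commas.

A->DD, B->BC, C->B, D->CA

  step 1 ⇒ step 2: CABBCA ⇒ B·DD·BC·BC·B·DD
    A ↦ DD
    B ↦ BC
    C ↦ B
  step 0 ⇒ step 1: DCCD ⇒ CA·B·B·CA
    D ↦ CA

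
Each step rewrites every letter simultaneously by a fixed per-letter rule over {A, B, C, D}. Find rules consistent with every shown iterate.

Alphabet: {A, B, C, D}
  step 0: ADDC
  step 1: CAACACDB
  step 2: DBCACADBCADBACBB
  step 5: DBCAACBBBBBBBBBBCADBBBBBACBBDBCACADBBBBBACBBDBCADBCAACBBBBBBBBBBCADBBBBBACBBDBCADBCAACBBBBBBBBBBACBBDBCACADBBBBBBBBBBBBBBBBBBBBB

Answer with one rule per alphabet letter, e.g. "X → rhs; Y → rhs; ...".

  step 1 ⇒ step 2: CAACACDB ⇒ DB·CA·CA·DB·CA·DB·AC·BB
    A ↦ CA
    B ↦ BB
    C ↦ DB
    D ↦ AC

A->CA, B->BB, C->DB, D->AC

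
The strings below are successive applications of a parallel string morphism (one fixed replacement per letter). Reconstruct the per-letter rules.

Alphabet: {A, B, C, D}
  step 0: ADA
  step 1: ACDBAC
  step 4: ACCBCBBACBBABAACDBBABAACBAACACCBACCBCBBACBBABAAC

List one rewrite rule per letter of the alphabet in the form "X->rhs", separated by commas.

A->AC, B->BA, C->CB, D->DB

  step 0 ⇒ step 1: ADA ⇒ AC·DB·AC
    A ↦ AC
    D ↦ DB
    B ↦ BA  (constrained at step 1)
    C ↦ CB  (constrained at step 1)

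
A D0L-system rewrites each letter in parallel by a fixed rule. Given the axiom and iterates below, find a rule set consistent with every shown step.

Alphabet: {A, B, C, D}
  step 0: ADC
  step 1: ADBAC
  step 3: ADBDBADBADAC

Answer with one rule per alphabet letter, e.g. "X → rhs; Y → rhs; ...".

  step 0 ⇒ step 1: ADC ⇒ AD·B·AC
    A ↦ AD
    C ↦ AC
    D ↦ B
    B ↦ D  (constrained at step 1)

A->AD, B->D, C->AC, D->B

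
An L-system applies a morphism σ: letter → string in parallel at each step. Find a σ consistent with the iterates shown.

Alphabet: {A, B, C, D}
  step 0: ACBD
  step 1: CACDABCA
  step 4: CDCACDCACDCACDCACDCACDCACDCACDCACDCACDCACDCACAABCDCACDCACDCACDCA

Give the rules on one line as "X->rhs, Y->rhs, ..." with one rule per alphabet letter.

  step 0 ⇒ step 1: ACBD ⇒ CA·CD·AB·CA
    A ↦ CA
    B ↦ AB
    C ↦ CD
    D ↦ CA

A->CA, B->AB, C->CD, D->CA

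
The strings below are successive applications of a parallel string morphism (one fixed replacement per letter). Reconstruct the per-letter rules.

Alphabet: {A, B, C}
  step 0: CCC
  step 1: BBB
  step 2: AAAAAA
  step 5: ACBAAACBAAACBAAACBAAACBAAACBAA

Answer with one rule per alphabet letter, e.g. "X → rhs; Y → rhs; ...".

  step 1 ⇒ step 2: BBB ⇒ AA·AA·AA
    B ↦ AA
    A ↦ AC  (constrained at step 2)
  step 0 ⇒ step 1: CCC ⇒ B·B·B
    C ↦ B

A->AC, B->AA, C->B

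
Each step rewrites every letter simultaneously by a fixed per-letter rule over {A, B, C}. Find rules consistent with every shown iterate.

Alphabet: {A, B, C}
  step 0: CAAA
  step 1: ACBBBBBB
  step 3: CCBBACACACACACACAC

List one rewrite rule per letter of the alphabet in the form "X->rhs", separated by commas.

  step 0 ⇒ step 1: CAAA ⇒ AC·BB·BB·BB
    A ↦ BB
    C ↦ AC
    B ↦ C  (constrained at step 1)

A->BB, B->C, C->AC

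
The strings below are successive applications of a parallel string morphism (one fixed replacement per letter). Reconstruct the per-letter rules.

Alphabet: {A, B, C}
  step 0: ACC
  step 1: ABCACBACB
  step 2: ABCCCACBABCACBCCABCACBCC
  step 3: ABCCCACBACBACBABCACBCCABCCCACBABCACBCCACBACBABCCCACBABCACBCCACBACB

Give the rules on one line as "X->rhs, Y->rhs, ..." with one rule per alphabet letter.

  step 2 ⇒ step 3: ABCCCACBABCACBCCABCACBCC ⇒ ABC·CC·ACB·ACB·ACB·ABC·ACB·CC·ABC·CC·ACB·ABC·ACB·CC·ACB·ACB·ABC·CC·ACB·ABC·ACB·CC·ACB·ACB
    A ↦ ABC
    B ↦ CC
    C ↦ ACB

A->ABC, B->CC, C->ACB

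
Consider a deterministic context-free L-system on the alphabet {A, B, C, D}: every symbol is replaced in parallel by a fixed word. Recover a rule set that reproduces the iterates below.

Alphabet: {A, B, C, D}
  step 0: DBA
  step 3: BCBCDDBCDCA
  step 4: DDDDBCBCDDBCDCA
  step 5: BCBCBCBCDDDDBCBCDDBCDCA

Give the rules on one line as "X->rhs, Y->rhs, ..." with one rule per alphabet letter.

  step 4 ⇒ step 5: DDDDBCBCDDBCDCA ⇒ BC·BC·BC·BC·D·D·D·D·BC·BC·D·D·BC·D·CA
    A ↦ CA
    B ↦ D
    C ↦ D
    D ↦ BC

A->CA, B->D, C->D, D->BC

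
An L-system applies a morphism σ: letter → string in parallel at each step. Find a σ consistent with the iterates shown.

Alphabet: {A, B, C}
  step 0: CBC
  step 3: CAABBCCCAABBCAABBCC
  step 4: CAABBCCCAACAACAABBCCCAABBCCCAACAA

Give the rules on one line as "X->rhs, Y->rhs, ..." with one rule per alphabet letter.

A->B, B->C, C->CAA

  step 3 ⇒ step 4: CAABBCCCAABBCAABBCC ⇒ CAA·B·B·C·C·CAA·CAA·CAA·B·B·C·C·CAA·B·B·C·C·CAA·CAA
    A ↦ B
    B ↦ C
    C ↦ CAA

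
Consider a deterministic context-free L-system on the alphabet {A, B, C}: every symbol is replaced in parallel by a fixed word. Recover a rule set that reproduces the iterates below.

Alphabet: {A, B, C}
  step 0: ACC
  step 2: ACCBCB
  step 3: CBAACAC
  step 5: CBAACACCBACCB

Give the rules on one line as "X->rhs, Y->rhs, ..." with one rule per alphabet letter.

  step 2 ⇒ step 3: ACCBCB ⇒ CB·A·A·C·A·C
    A ↦ CB
    B ↦ C
    C ↦ A

A->CB, B->C, C->A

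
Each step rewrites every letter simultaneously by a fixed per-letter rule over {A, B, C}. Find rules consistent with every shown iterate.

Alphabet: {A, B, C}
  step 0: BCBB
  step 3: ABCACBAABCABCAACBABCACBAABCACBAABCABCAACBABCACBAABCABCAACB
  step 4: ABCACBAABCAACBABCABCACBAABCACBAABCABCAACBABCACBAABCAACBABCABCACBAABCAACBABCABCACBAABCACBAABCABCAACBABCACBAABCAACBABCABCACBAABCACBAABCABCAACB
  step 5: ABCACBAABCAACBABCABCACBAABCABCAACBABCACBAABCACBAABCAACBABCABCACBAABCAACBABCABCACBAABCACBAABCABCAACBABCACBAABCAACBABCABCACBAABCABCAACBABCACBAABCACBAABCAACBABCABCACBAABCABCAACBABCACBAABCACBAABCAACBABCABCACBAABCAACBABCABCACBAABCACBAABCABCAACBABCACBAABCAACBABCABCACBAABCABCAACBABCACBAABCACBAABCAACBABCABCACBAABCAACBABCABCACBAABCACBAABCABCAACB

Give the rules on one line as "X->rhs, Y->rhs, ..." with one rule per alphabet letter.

A->ABC, B->ACB, C->A

  step 4 ⇒ step 5: ABCACBAABCAACBABCABCACBAABCACBAABCABCAACBABCACBAABCAACBABCABCACBAABCAACBABCABCACBAABCACBAABCABCAACBABCACBAABCAACBABCABCACBAABCACBAABCABCAACB ⇒ ABC·ACB·A·ABC·A·ACB·ABC·ABC·ACB·A·ABC·ABC·A·ACB·ABC·ACB·A·ABC·ACB·A·ABC·A·ACB·ABC·ABC·ACB·A·ABC·A·ACB·ABC·ABC·ACB·A·ABC·ACB·A·ABC·ABC·A·ACB·ABC·ACB·A·ABC·A·ACB·ABC·ABC·ACB·A·ABC·ABC·A·ACB·ABC·ACB·A·ABC·ACB·A·ABC·A·ACB·ABC·ABC·ACB·A·ABC·ABC·A·ACB·ABC·ACB·A·ABC·ACB·A·ABC·A·ACB·ABC·ABC·ACB·A·ABC·A·ACB·ABC·ABC·ACB·A·ABC·ACB·A·ABC·ABC·A·ACB·ABC·ACB·A·ABC·A·ACB·ABC·ABC·ACB·A·ABC·ABC·A·ACB·ABC·ACB·A·ABC·ACB·A·ABC·A·ACB·ABC·ABC·ACB·A·ABC·A·ACB·ABC·ABC·ACB·A·ABC·ACB·A·ABC·ABC·A·ACB
    A ↦ ABC
    B ↦ ACB
    C ↦ A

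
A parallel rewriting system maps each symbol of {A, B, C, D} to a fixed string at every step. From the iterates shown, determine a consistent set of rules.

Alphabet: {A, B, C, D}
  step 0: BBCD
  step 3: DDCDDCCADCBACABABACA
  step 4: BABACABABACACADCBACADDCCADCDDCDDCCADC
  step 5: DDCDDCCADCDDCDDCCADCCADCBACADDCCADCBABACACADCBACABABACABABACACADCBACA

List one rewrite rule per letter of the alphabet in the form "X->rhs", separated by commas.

  step 4 ⇒ step 5: BABACABABACACADCBACADDCCADCDDCDDCCADC ⇒ D·DC·D·DC·CA·DC·D·DC·D·DC·CA·DC·CA·DC·BA·CA·D·DC·CA·DC·BA·BA·CA·CA·DC·BA·CA·BA·BA·CA·BA·BA·CA·CA·DC·BA·CA
    A ↦ DC
    B ↦ D
    C ↦ CA
    D ↦ BA

A->DC, B->D, C->CA, D->BA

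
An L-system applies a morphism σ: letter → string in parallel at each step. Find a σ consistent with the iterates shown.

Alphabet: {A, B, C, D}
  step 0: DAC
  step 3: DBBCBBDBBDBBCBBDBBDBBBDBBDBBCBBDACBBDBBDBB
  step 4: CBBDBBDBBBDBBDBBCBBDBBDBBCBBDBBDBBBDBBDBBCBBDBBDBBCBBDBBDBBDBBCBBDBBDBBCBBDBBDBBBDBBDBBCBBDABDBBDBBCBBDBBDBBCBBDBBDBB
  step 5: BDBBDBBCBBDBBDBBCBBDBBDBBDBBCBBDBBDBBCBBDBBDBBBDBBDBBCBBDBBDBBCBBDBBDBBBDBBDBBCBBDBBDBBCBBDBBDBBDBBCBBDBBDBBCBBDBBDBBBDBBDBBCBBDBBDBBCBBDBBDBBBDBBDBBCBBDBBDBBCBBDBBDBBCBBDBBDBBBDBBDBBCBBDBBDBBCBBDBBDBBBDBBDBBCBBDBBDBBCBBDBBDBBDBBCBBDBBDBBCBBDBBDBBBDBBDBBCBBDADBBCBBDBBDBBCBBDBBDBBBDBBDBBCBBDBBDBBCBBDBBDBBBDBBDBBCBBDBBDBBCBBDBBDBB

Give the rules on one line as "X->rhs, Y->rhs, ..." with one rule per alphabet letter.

  step 4 ⇒ step 5: CBBDBBDBBBDBBDBBCBBDBBDBBCBBDBBDBBBDBBDBBCBBDBBDBBCBBDBBDBBDBBCBBDBBDBBCBBDBBDBBBDBBDBBCBBDABDBBDBBCBBDBBDBBCBBDBBDBB ⇒ B·DBB·DBB·CBB·DBB·DBB·CBB·DBB·DBB·DBB·CBB·DBB·DBB·CBB·DBB·DBB·B·DBB·DBB·CBB·DBB·DBB·CBB·DBB·DBB·B·DBB·DBB·CBB·DBB·DBB·CBB·DBB·DBB·DBB·CBB·DBB·DBB·CBB·DBB·DBB·B·DBB·DBB·CBB·DBB·DBB·CBB·DBB·DBB·B·DBB·DBB·CBB·DBB·DBB·CBB·DBB·DBB·CBB·DBB·DBB·B·DBB·DBB·CBB·DBB·DBB·CBB·DBB·DBB·B·DBB·DBB·CBB·DBB·DBB·CBB·DBB·DBB·DBB·CBB·DBB·DBB·CBB·DBB·DBB·B·DBB·DBB·CBB·DA·DBB·CBB·DBB·DBB·CBB·DBB·DBB·B·DBB·DBB·CBB·DBB·DBB·CBB·DBB·DBB·B·DBB·DBB·CBB·DBB·DBB·CBB·DBB·DBB
    A ↦ DA
    B ↦ DBB
    C ↦ B
    D ↦ CBB

A->DA, B->DBB, C->B, D->CBB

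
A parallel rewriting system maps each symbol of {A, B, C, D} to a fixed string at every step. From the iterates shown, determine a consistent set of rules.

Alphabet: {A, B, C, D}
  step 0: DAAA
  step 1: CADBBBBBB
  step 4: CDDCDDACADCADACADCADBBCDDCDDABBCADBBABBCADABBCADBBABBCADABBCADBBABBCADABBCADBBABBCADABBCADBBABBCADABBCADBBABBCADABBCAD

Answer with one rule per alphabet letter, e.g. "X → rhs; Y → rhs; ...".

A->BB, B->CDD, C->A, D->CAD

  step 0 ⇒ step 1: DAAA ⇒ CAD·BB·BB·BB
    A ↦ BB
    D ↦ CAD
    B ↦ CDD  (constrained at step 1)
    C ↦ A  (constrained at step 1)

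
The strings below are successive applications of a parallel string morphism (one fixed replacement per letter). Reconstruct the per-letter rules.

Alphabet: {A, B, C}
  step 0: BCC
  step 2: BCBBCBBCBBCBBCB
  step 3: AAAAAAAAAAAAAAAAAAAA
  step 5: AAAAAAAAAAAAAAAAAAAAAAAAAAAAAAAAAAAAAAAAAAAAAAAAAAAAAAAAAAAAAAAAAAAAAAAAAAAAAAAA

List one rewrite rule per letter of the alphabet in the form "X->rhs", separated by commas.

A->BCB, B->A, C->AA

  step 2 ⇒ step 3: BCBBCBBCBBCBBCB ⇒ A·AA·A·A·AA·A·A·AA·A·A·AA·A·A·AA·A
    B ↦ A
    C ↦ AA
    A ↦ BCB  (constrained at step 3)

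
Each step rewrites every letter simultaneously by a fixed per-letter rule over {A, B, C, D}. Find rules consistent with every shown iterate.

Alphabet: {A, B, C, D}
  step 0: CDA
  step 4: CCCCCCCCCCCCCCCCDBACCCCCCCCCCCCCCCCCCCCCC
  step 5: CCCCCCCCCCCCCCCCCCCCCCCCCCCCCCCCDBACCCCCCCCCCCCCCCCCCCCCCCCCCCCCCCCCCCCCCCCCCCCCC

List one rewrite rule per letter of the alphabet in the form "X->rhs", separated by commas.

  step 4 ⇒ step 5: CCCCCCCCCCCCCCCCDBACCCCCCCCCCCCCCCCCCCCCC ⇒ CC·CC·CC·CC·CC·CC·CC·CC·CC·CC·CC·CC·CC·CC·CC·CC·DB·A·CC·CC·CC·CC·CC·CC·CC·CC·CC·CC·CC·CC·CC·CC·CC·CC·CC·CC·CC·CC·CC·CC·CC
    A ↦ CC
    B ↦ A
    C ↦ CC
    D ↦ DB

A->CC, B->A, C->CC, D->DB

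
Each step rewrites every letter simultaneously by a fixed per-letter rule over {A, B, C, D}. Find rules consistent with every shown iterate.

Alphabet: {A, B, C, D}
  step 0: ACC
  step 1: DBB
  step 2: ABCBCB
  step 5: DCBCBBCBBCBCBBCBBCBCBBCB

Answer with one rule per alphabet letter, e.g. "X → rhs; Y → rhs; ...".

  step 1 ⇒ step 2: DBB ⇒ AB·CB·CB
    B ↦ CB
    D ↦ AB
  step 0 ⇒ step 1: ACC ⇒ D·B·B
    A ↦ D
  step 0 ⇒ step 1: ACC ⇒ D·B·B
    C ↦ B

A->D, B->CB, C->B, D->AB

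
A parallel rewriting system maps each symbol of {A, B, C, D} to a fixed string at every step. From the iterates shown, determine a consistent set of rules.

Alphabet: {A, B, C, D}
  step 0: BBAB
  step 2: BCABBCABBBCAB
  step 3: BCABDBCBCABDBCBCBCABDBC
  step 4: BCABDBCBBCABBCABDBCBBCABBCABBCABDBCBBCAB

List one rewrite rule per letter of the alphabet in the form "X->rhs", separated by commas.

A->D, B->BC, C->AB, D->B

  step 3 ⇒ step 4: BCABDBCBCABDBCBCBCABDBC ⇒ BC·AB·D·BC·B·BC·AB·BC·AB·D·BC·B·BC·AB·BC·AB·BC·AB·D·BC·B·BC·AB
    A ↦ D
    B ↦ BC
    C ↦ AB
    D ↦ B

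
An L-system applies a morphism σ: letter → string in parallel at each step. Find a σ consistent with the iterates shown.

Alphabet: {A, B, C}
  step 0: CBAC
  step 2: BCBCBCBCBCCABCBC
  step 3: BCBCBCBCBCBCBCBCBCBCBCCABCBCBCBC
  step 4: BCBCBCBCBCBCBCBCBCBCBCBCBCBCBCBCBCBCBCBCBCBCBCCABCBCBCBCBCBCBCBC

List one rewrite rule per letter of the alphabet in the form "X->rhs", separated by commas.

  step 3 ⇒ step 4: BCBCBCBCBCBCBCBCBCBCBCCABCBCBCBC ⇒ BC·BC·BC·BC·BC·BC·BC·BC·BC·BC·BC·BC·BC·BC·BC·BC·BC·BC·BC·BC·BC·BC·BC·CA·BC·BC·BC·BC·BC·BC·BC·BC
    A ↦ CA
    B ↦ BC
    C ↦ BC

A->CA, B->BC, C->BC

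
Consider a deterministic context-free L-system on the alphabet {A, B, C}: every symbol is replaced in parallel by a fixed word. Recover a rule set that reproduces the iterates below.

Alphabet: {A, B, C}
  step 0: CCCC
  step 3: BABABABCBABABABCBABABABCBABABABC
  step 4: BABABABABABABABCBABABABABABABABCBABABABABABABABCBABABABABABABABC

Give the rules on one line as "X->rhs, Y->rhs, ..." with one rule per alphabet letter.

  step 3 ⇒ step 4: BABABABCBABABABCBABABABCBABABABC ⇒ BA·BA·BA·BA·BA·BA·BA·BC·BA·BA·BA·BA·BA·BA·BA·BC·BA·BA·BA·BA·BA·BA·BA·BC·BA·BA·BA·BA·BA·BA·BA·BC
    A ↦ BA
    B ↦ BA
    C ↦ BC

A->BA, B->BA, C->BC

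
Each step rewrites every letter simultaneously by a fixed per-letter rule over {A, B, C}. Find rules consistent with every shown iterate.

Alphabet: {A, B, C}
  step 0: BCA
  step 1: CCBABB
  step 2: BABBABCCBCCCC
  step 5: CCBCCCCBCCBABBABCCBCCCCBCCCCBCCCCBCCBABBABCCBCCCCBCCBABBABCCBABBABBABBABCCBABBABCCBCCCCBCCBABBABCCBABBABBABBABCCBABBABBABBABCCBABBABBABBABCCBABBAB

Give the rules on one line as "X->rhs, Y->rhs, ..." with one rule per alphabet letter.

  step 1 ⇒ step 2: CCBABB ⇒ BAB·BAB·CC·B·CC·CC
    A ↦ B
    B ↦ CC
    C ↦ BAB

A->B, B->CC, C->BAB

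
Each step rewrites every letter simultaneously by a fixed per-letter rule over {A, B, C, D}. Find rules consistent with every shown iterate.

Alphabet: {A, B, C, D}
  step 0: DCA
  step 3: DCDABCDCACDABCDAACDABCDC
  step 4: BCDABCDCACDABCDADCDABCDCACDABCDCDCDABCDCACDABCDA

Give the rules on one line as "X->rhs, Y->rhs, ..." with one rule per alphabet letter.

  step 3 ⇒ step 4: DCDABCDCACDABCDAACDABCDC ⇒ BC·DA·BC·DC·AC·DA·BC·DA·DC·DA·BC·DC·AC·DA·BC·DC·DC·DA·BC·DC·AC·DA·BC·DA
    A ↦ DC
    B ↦ AC
    C ↦ DA
    D ↦ BC

A->DC, B->AC, C->DA, D->BC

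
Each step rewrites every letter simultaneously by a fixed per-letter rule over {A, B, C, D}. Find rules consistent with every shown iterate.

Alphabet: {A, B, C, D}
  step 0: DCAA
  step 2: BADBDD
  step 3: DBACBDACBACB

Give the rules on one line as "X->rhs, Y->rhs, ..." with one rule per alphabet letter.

A->B, B->D, C->A, D->ACB

  step 2 ⇒ step 3: BADBDD ⇒ D·B·ACB·D·ACB·ACB
    A ↦ B
    B ↦ D
    D ↦ ACB
    C ↦ A  (constrained at step 0)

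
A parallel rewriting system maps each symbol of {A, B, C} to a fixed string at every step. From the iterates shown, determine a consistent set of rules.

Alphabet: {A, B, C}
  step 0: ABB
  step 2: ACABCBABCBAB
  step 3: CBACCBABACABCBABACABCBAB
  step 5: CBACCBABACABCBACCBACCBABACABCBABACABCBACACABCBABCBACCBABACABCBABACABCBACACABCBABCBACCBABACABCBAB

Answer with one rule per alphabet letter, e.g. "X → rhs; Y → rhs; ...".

A->CB, B->AB, C->AC

  step 2 ⇒ step 3: ACABCBABCBAB ⇒ CB·AC·CB·AB·AC·AB·CB·AB·AC·AB·CB·AB
    A ↦ CB
    B ↦ AB
    C ↦ AC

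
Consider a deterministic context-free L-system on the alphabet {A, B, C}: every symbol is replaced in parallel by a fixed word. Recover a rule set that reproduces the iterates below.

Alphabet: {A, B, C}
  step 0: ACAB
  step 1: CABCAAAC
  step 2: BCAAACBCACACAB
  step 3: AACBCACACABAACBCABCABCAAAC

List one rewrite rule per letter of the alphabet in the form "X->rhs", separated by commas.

  step 2 ⇒ step 3: BCAAACBCACACAB ⇒ AAC·B·CA·CA·CA·B·AAC·B·CA·B·CA·B·CA·AAC
    A ↦ CA
    B ↦ AAC
    C ↦ B

A->CA, B->AAC, C->B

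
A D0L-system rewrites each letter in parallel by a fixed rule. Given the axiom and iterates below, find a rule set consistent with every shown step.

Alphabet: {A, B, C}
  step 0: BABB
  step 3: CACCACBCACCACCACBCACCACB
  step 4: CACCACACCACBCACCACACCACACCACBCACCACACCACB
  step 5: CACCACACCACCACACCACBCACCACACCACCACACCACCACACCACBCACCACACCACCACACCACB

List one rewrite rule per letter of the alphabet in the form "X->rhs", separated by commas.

  step 4 ⇒ step 5: CACCACACCACBCACCACACCACACCACBCACCACACCACB ⇒ CA·C·CA·CA·C·CA·C·CA·CA·C·CA·CB·CA·C·CA·CA·C·CA·C·CA·CA·C·CA·C·CA·CA·C·CA·CB·CA·C·CA·CA·C·CA·C·CA·CA·C·CA·CB
    A ↦ C
    B ↦ CB
    C ↦ CA

A->C, B->CB, C->CA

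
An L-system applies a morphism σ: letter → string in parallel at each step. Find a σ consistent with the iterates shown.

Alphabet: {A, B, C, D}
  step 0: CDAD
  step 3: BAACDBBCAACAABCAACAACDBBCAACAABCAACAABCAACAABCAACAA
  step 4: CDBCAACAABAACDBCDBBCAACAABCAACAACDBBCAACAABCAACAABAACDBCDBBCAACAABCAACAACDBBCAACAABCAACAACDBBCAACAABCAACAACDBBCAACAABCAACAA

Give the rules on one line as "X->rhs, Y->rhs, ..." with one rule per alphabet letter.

A->CAA, B->CDB, C->B, D->AA

  step 3 ⇒ step 4: BAACDBBCAACAABCAACAACDBBCAACAABCAACAABCAACAABCAACAA ⇒ CDB·CAA·CAA·B·AA·CDB·CDB·B·CAA·CAA·B·CAA·CAA·CDB·B·CAA·CAA·B·CAA·CAA·B·AA·CDB·CDB·B·CAA·CAA·B·CAA·CAA·CDB·B·CAA·CAA·B·CAA·CAA·CDB·B·CAA·CAA·B·CAA·CAA·CDB·B·CAA·CAA·B·CAA·CAA
    A ↦ CAA
    B ↦ CDB
    C ↦ B
    D ↦ AA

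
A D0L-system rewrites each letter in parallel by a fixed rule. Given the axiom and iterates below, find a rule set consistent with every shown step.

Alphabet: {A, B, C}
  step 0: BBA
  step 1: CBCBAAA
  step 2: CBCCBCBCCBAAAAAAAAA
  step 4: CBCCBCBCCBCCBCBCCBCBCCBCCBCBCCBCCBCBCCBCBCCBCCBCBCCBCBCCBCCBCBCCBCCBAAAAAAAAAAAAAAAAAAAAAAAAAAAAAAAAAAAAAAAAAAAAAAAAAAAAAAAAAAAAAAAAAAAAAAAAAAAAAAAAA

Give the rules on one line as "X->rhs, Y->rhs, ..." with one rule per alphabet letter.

A->AAA, B->CB, C->CBC

  step 1 ⇒ step 2: CBCBAAA ⇒ CBC·CB·CBC·CB·AAA·AAA·AAA
    A ↦ AAA
    B ↦ CB
    C ↦ CBC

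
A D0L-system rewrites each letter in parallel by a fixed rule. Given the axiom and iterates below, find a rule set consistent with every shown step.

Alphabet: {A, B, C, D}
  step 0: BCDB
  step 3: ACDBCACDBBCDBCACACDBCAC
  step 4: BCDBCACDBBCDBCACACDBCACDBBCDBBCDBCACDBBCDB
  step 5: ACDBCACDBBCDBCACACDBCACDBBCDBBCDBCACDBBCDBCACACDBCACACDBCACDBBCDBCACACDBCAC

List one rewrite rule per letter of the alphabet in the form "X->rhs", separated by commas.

A->BC, B->AC, C->DB, D->C

  step 4 ⇒ step 5: BCDBCACDBBCDBCACACDBCACDBBCDBBCDBCACDBBCDB ⇒ AC·DB·C·AC·DB·BC·DB·C·AC·AC·DB·C·AC·DB·BC·DB·BC·DB·C·AC·DB·BC·DB·C·AC·AC·DB·C·AC·AC·DB·C·AC·DB·BC·DB·C·AC·AC·DB·C·AC
    A ↦ BC
    B ↦ AC
    C ↦ DB
    D ↦ C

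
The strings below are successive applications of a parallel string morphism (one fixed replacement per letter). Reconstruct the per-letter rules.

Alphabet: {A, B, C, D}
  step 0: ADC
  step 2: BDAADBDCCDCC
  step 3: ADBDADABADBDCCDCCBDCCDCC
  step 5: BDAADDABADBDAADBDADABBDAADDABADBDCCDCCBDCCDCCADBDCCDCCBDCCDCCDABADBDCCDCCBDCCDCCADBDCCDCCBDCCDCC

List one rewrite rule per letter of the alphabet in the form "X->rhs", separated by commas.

  step 2 ⇒ step 3: BDAADBDCCDCC ⇒ AD·B·DA·DA·B·AD·B·DCC·DCC·B·DCC·DCC
    A ↦ DA
    B ↦ AD
    C ↦ DCC
    D ↦ B

A->DA, B->AD, C->DCC, D->B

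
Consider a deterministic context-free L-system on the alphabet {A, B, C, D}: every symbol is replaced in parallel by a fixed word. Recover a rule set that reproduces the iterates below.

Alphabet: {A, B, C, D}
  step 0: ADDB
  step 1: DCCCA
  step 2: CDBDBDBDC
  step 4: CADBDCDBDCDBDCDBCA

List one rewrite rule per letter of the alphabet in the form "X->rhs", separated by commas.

A->DC, B->A, C->DB, D->C

  step 1 ⇒ step 2: DCCCA ⇒ C·DB·DB·DB·DC
    A ↦ DC
    C ↦ DB
    D ↦ C
  step 0 ⇒ step 1: ADDB ⇒ DC·C·C·A
    B ↦ A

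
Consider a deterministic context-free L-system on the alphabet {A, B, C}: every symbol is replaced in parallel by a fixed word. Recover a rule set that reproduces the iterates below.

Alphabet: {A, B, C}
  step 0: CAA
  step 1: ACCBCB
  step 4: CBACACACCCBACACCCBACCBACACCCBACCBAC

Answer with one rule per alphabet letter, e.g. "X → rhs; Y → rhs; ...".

  step 0 ⇒ step 1: CAA ⇒ AC·CB·CB
    A ↦ CB
    C ↦ AC
    B ↦ C  (constrained at step 1)

A->CB, B->C, C->AC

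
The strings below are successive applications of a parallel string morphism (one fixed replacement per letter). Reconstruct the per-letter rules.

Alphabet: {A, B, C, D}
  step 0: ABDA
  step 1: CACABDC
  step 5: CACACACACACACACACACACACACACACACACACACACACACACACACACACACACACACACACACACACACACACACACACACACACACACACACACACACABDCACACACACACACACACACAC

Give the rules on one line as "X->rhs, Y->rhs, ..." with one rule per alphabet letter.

A->C, B->AC, C->ACA, D->ABD

  step 0 ⇒ step 1: ABDA ⇒ C·AC·ABD·C
    A ↦ C
    B ↦ AC
    D ↦ ABD
    C ↦ ACA  (constrained at step 1)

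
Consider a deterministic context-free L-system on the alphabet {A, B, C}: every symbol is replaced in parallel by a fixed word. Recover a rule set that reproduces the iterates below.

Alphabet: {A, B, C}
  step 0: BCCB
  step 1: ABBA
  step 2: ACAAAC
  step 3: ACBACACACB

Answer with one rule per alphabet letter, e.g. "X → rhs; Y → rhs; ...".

  step 2 ⇒ step 3: ACAAAC ⇒ AC·B·AC·AC·AC·B
    A ↦ AC
    C ↦ B
  step 0 ⇒ step 1: BCCB ⇒ A·B·B·A
    B ↦ A

A->AC, B->A, C->B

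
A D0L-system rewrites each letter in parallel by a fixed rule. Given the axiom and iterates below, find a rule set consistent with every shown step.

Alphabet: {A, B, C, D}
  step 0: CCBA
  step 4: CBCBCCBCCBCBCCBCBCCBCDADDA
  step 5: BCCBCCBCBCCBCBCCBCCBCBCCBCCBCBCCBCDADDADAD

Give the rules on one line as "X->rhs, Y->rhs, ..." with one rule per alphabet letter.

  step 4 ⇒ step 5: CBCBCCBCCBCBCCBCBCCBCDADDA ⇒ BC·C·BC·C·BC·BC·C·BC·BC·C·BC·C·BC·BC·C·BC·C·BC·BC·C·BC·DA·D·DA·DA·D
    A ↦ D
    B ↦ C
    C ↦ BC
    D ↦ DA

A->D, B->C, C->BC, D->DA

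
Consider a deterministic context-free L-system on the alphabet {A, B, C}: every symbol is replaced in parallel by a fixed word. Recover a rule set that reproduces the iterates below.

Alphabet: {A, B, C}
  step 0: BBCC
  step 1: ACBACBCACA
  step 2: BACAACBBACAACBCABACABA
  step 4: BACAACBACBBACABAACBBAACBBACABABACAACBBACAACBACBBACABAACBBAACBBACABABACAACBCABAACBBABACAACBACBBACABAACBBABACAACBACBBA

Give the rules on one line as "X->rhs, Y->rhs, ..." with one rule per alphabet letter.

A->BA, B->ACB, C->CA

  step 1 ⇒ step 2: ACBACBCACA ⇒ BA·CA·ACB·BA·CA·ACB·CA·BA·CA·BA
    A ↦ BA
    B ↦ ACB
    C ↦ CA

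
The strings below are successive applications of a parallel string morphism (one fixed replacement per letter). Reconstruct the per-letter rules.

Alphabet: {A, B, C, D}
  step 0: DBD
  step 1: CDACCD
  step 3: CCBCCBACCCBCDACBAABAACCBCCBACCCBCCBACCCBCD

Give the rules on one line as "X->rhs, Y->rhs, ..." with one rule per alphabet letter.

A->BAA, B->AC, C->CCB, D->CD

  step 0 ⇒ step 1: DBD ⇒ CD·AC·CD
    B ↦ AC
    D ↦ CD
    A ↦ BAA  (constrained at step 1)
    C ↦ CCB  (constrained at step 1)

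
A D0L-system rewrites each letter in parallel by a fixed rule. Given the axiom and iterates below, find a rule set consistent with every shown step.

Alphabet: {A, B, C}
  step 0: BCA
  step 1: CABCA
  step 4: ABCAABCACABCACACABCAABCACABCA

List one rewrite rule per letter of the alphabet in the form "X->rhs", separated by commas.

A->CA, B->C, C->AB

  step 0 ⇒ step 1: BCA ⇒ C·AB·CA
    A ↦ CA
    B ↦ C
    C ↦ AB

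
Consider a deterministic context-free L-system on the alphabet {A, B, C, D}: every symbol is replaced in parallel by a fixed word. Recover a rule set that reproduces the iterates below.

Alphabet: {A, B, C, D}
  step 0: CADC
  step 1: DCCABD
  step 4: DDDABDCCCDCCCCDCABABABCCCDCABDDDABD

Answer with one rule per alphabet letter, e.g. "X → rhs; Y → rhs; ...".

  step 0 ⇒ step 1: CADC ⇒ D·CC·AB·D
    A ↦ CC
    C ↦ D
    D ↦ AB
    B ↦ CDC  (constrained at step 1)

A->CC, B->CDC, C->D, D->AB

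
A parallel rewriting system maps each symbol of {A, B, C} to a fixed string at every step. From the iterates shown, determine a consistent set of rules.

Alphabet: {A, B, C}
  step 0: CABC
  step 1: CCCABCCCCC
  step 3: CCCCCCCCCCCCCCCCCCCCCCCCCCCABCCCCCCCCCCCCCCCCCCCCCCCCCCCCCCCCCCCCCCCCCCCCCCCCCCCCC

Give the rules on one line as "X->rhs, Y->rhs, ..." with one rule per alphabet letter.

  step 0 ⇒ step 1: CABC ⇒ CCC·ABC·C·CCC
    A ↦ ABC
    B ↦ C
    C ↦ CCC

A->ABC, B->C, C->CCC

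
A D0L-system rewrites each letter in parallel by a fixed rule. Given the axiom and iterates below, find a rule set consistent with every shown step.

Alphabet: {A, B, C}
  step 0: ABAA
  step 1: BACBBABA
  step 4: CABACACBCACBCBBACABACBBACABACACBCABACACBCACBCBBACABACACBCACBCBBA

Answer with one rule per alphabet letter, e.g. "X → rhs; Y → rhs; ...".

  step 0 ⇒ step 1: ABAA ⇒ BA·CB·BA·BA
    A ↦ BA
    B ↦ CB
    C ↦ CA  (constrained at step 1)

A->BA, B->CB, C->CA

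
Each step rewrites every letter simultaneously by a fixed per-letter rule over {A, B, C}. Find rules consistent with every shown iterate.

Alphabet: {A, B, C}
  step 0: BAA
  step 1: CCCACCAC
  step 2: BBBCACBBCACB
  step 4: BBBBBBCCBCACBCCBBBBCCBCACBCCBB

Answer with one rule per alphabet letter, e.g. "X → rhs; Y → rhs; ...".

  step 1 ⇒ step 2: CCCACCAC ⇒ B·B·B·CAC·B·B·CAC·B
    A ↦ CAC
    C ↦ B
  step 0 ⇒ step 1: BAA ⇒ CC·CAC·CAC
    B ↦ CC

A->CAC, B->CC, C->B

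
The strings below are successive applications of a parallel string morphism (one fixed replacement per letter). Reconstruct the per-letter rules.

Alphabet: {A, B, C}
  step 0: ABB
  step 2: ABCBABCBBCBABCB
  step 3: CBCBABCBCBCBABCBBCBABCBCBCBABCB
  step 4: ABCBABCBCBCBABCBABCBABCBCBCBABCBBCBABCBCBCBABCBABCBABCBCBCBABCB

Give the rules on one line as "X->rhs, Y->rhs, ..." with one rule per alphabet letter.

  step 3 ⇒ step 4: CBCBABCBCBCBABCBBCBABCBCBCBABCB ⇒ A·BCB·A·BCB·C·BCB·A·BCB·A·BCB·A·BCB·C·BCB·A·BCB·BCB·A·BCB·C·BCB·A·BCB·A·BCB·A·BCB·C·BCB·A·BCB
    A ↦ C
    B ↦ BCB
    C ↦ A

A->C, B->BCB, C->A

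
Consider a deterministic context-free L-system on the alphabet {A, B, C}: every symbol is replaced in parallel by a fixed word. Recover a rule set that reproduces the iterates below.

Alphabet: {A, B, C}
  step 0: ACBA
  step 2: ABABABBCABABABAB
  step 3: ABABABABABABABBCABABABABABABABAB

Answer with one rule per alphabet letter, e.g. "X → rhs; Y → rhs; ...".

A->AB, B->AB, C->BC

  step 2 ⇒ step 3: ABABABBCABABABAB ⇒ AB·AB·AB·AB·AB·AB·AB·BC·AB·AB·AB·AB·AB·AB·AB·AB
    A ↦ AB
    B ↦ AB
    C ↦ BC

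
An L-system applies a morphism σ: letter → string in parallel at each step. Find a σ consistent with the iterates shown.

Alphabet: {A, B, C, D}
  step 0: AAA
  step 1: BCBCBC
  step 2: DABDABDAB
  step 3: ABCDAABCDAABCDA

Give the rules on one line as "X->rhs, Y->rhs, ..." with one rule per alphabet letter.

  step 2 ⇒ step 3: DABDABDAB ⇒ A·BC·DA·A·BC·DA·A·BC·DA
    A ↦ BC
    B ↦ DA
    D ↦ A
  step 1 ⇒ step 2: BCBCBC ⇒ DA·B·DA·B·DA·B
    C ↦ B

A->BC, B->DA, C->B, D->A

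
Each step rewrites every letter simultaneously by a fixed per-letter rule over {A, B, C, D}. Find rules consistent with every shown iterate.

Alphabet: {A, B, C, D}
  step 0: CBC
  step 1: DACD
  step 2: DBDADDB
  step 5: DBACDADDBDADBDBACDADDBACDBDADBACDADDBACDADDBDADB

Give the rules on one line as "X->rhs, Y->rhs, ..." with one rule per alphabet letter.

  step 1 ⇒ step 2: DACD ⇒ DB·DA·D·DB
    A ↦ DA
    C ↦ D
    D ↦ DB
  step 0 ⇒ step 1: CBC ⇒ D·AC·D
    B ↦ AC

A->DA, B->AC, C->D, D->DB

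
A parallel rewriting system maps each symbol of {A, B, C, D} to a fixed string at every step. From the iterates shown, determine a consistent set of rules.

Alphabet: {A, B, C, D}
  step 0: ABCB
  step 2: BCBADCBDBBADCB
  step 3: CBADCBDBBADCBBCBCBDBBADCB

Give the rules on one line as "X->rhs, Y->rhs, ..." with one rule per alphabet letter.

A->DB, B->CB, C->AD, D->B

  step 2 ⇒ step 3: BCBADCBDBBADCB ⇒ CB·AD·CB·DB·B·AD·CB·B·CB·CB·DB·B·AD·CB
    A ↦ DB
    B ↦ CB
    C ↦ AD
    D ↦ B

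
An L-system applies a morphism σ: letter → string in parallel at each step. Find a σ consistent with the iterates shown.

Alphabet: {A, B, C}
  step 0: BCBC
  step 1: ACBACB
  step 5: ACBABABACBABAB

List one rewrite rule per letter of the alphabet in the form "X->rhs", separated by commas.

A->B, B->A, C->CB

  step 0 ⇒ step 1: BCBC ⇒ A·CB·A·CB
    B ↦ A
    C ↦ CB
    A ↦ B  (constrained at step 1)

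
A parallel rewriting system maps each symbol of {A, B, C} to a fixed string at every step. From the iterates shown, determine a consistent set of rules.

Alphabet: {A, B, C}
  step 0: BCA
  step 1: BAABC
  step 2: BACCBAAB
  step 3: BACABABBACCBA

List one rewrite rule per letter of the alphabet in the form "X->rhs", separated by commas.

  step 2 ⇒ step 3: BACCBAAB ⇒ BA·C·AB·AB·BA·C·C·BA
    A ↦ C
    B ↦ BA
    C ↦ AB

A->C, B->BA, C->AB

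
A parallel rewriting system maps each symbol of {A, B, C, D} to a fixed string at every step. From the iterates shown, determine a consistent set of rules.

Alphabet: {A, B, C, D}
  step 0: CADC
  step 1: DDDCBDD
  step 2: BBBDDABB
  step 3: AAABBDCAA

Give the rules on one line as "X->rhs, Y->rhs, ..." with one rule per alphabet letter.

  step 2 ⇒ step 3: BBBDDABB ⇒ A·A·A·B·B·DC·A·A
    A ↦ DC
    B ↦ A
    D ↦ B
  step 0 ⇒ step 1: CADC ⇒ DD·DC·B·DD
    C ↦ DD

A->DC, B->A, C->DD, D->B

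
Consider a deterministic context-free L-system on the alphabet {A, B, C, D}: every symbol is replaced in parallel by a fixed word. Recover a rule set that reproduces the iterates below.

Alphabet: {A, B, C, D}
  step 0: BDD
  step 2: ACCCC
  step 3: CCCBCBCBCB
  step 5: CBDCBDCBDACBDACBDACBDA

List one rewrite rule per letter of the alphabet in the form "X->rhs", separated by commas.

A->CC, B->D, C->CB, D->A

  step 2 ⇒ step 3: ACCCC ⇒ CC·CB·CB·CB·CB
    A ↦ CC
    C ↦ CB
    B ↦ D  (constrained at step 0)
    D ↦ A  (constrained at step 0)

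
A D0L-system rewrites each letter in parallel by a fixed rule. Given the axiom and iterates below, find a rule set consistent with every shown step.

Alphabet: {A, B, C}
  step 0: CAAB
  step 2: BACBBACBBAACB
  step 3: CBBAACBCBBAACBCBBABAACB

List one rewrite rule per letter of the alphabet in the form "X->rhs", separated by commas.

  step 2 ⇒ step 3: BACBBACBBAACB ⇒ CB·BA·A·CB·CB·BA·A·CB·CB·BA·BA·A·CB
    A ↦ BA
    B ↦ CB
    C ↦ A

A->BA, B->CB, C->A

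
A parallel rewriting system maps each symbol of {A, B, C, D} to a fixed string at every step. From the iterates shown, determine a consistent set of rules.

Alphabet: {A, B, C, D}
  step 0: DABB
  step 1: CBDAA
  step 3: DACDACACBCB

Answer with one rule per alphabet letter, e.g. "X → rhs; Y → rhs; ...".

  step 0 ⇒ step 1: DABB ⇒ CB·D·A·A
    A ↦ D
    B ↦ A
    D ↦ CB
    C ↦ AC  (constrained at step 1)

A->D, B->A, C->AC, D->CB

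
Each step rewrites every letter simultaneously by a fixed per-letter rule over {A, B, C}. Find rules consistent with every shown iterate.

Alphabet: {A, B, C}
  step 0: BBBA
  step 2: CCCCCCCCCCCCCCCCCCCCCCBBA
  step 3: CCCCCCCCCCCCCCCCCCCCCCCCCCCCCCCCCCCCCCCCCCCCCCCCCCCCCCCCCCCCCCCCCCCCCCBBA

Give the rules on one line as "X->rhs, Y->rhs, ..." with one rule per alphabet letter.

A->BBA, B->CC, C->CCC

  step 2 ⇒ step 3: CCCCCCCCCCCCCCCCCCCCCCBBA ⇒ CCC·CCC·CCC·CCC·CCC·CCC·CCC·CCC·CCC·CCC·CCC·CCC·CCC·CCC·CCC·CCC·CCC·CCC·CCC·CCC·CCC·CCC·CC·CC·BBA
    A ↦ BBA
    B ↦ CC
    C ↦ CCC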